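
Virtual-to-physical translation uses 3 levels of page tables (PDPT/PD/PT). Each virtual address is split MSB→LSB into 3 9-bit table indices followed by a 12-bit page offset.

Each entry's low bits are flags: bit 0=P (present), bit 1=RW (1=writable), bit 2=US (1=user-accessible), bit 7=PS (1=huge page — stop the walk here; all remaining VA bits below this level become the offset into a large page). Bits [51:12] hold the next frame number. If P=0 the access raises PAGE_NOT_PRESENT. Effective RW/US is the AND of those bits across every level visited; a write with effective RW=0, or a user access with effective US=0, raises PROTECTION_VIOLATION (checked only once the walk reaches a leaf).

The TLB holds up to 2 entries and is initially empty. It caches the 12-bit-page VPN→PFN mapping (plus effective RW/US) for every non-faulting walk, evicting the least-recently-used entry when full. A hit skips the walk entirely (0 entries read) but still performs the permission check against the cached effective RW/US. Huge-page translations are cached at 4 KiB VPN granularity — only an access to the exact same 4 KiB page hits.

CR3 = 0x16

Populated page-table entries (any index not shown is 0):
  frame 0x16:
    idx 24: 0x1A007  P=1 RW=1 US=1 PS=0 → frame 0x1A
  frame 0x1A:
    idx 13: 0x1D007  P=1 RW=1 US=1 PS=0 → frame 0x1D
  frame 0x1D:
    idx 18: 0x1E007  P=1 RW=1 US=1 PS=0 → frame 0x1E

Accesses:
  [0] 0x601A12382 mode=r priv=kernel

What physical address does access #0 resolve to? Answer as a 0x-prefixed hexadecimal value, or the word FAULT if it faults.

Walk each access:
#0 VA=0x601A12382 (r,kernel):
  L0 @0x16[24] → 0x1A007  P=1,RW=1,US=1,PS=0
  L1 @0x1A[13] → 0x1D007  P=1,RW=1,US=1,PS=0
  L2 @0x1D[18] → 0x1E007  P=1,RW=1,US=1,PS=0
  → PA=0x1E382  (3 entries read)

Access #0 PA: 0x1E382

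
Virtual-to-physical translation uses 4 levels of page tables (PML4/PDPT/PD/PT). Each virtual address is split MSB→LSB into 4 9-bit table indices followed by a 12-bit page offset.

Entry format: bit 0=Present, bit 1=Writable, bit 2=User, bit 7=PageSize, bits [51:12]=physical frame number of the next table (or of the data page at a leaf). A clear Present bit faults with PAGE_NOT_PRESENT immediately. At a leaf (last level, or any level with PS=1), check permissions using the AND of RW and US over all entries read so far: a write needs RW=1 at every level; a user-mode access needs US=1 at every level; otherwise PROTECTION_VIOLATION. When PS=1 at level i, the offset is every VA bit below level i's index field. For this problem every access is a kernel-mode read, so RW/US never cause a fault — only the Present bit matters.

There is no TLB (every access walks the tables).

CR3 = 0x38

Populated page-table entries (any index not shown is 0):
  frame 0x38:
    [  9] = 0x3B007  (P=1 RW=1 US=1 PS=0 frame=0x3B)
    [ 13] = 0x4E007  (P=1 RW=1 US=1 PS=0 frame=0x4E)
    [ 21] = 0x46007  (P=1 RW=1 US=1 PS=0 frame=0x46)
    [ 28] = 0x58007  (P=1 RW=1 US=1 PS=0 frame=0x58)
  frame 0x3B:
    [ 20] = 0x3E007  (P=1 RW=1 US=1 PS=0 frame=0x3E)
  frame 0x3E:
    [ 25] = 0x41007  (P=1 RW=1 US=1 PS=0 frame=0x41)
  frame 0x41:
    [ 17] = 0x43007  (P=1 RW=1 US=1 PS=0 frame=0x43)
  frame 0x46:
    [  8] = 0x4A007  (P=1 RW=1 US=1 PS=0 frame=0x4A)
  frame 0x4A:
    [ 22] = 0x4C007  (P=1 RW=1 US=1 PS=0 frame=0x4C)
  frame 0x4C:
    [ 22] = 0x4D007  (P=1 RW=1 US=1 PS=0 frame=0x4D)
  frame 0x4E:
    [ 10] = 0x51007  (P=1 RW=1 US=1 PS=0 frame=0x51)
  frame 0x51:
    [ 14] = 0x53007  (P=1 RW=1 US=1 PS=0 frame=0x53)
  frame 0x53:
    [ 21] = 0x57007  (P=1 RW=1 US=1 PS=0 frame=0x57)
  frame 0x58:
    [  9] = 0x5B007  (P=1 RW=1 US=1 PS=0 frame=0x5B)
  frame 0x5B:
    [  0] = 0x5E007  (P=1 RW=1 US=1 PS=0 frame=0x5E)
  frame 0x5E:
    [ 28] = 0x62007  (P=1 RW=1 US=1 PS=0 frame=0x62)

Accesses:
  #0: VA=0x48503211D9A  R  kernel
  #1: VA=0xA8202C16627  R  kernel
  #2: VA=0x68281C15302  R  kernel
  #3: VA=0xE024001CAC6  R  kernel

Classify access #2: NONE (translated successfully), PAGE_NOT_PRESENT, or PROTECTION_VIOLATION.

Trace:
#0 VA=0x48503211D9A (r,kernel):
  lvl0: tbl 0x38, slot 9 ⇒ 0x3B007 (P1/RW1/US1/PS0)
  lvl1: tbl 0x3B, slot 20 ⇒ 0x3E007 (P1/RW1/US1/PS0)
  lvl2: tbl 0x3E, slot 25 ⇒ 0x41007 (P1/RW1/US1/PS0)
  lvl3: tbl 0x41, slot 17 ⇒ 0x43007 (P1/RW1/US1/PS0)
  → PA=0x43D9A  (4 entries read)
#1 VA=0xA8202C16627 (r,kernel):
  lvl0: tbl 0x38, slot 21 ⇒ 0x46007 (P1/RW1/US1/PS0)
  lvl1: tbl 0x46, slot 8 ⇒ 0x4A007 (P1/RW1/US1/PS0)
  lvl2: tbl 0x4A, slot 22 ⇒ 0x4C007 (P1/RW1/US1/PS0)
  lvl3: tbl 0x4C, slot 22 ⇒ 0x4D007 (P1/RW1/US1/PS0)
  → PA=0x4D627  (4 entries read)
#2 VA=0x68281C15302 (r,kernel):
  lvl0: tbl 0x38, slot 13 ⇒ 0x4E007 (P1/RW1/US1/PS0)
  lvl1: tbl 0x4E, slot 10 ⇒ 0x51007 (P1/RW1/US1/PS0)
  lvl2: tbl 0x51, slot 14 ⇒ 0x53007 (P1/RW1/US1/PS0)
  lvl3: tbl 0x53, slot 21 ⇒ 0x57007 (P1/RW1/US1/PS0)
  → PA=0x57302  (4 entries read)
#3 VA=0xE024001CAC6 (r,kernel):
  lvl0: tbl 0x38, slot 28 ⇒ 0x58007 (P1/RW1/US1/PS0)
  lvl1: tbl 0x58, slot 9 ⇒ 0x5B007 (P1/RW1/US1/PS0)
  lvl2: tbl 0x5B, slot 0 ⇒ 0x5E007 (P1/RW1/US1/PS0)
  lvl3: tbl 0x5E, slot 28 ⇒ 0x62007 (P1/RW1/US1/PS0)
  → PA=0x62AC6  (4 entries read)

Access #2 fault: NONE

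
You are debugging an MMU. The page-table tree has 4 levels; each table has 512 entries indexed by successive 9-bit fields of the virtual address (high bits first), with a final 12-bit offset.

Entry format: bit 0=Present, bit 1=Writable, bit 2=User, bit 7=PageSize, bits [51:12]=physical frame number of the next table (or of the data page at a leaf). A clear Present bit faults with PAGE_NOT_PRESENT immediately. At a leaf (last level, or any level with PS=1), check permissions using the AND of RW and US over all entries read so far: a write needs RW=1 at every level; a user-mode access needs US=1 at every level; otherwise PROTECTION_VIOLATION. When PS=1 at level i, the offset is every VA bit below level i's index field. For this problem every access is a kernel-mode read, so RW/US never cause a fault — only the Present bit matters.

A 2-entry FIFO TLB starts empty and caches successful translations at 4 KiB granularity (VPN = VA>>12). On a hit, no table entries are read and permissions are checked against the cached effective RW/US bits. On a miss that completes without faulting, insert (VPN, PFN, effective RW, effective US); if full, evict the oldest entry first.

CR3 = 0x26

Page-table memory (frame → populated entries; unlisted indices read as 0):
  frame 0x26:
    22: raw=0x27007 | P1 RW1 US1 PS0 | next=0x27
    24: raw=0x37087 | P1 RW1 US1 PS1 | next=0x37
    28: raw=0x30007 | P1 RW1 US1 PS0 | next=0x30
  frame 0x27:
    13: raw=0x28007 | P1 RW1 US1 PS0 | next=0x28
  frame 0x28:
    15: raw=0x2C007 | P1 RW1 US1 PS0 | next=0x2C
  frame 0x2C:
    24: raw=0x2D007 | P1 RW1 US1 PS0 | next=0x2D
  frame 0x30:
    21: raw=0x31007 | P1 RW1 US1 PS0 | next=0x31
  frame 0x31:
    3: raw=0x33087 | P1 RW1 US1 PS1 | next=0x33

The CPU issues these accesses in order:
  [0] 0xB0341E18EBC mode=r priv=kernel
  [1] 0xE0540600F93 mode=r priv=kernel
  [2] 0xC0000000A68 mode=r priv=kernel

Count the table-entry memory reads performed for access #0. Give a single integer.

Trace:
#0 VA=0xB0341E18EBC (r,kernel):
  L0 @0x26[22] → 0x27007  P=1,RW=1,US=1,PS=0
  L1 @0x27[13] → 0x28007  P=1,RW=1,US=1,PS=0
  L2 @0x28[15] → 0x2C007  P=1,RW=1,US=1,PS=0
  L3 @0x2C[24] → 0x2D007  P=1,RW=1,US=1,PS=0
  ⇒ phys 0x2DEBC  [4 reads]
#1 VA=0xE0540600F93 (r,kernel):
  L0 @0x26[28] → 0x30007  P=1,RW=1,US=1,PS=0
  L1 @0x30[21] → 0x31007  P=1,RW=1,US=1,PS=0
  L2 @0x31[3] → 0x33087  P=1,RW=1,US=1,PS=1
  ⇒ phys 0x33F93 (huge @L2)  [3 reads]
#2 VA=0xC0000000A68 (r,kernel):
  L0 @0x26[24] → 0x37087  P=1,RW=1,US=1,PS=1
  ⇒ phys 0x37A68 (huge @L0)  [1 reads]

Entries read for #0: 4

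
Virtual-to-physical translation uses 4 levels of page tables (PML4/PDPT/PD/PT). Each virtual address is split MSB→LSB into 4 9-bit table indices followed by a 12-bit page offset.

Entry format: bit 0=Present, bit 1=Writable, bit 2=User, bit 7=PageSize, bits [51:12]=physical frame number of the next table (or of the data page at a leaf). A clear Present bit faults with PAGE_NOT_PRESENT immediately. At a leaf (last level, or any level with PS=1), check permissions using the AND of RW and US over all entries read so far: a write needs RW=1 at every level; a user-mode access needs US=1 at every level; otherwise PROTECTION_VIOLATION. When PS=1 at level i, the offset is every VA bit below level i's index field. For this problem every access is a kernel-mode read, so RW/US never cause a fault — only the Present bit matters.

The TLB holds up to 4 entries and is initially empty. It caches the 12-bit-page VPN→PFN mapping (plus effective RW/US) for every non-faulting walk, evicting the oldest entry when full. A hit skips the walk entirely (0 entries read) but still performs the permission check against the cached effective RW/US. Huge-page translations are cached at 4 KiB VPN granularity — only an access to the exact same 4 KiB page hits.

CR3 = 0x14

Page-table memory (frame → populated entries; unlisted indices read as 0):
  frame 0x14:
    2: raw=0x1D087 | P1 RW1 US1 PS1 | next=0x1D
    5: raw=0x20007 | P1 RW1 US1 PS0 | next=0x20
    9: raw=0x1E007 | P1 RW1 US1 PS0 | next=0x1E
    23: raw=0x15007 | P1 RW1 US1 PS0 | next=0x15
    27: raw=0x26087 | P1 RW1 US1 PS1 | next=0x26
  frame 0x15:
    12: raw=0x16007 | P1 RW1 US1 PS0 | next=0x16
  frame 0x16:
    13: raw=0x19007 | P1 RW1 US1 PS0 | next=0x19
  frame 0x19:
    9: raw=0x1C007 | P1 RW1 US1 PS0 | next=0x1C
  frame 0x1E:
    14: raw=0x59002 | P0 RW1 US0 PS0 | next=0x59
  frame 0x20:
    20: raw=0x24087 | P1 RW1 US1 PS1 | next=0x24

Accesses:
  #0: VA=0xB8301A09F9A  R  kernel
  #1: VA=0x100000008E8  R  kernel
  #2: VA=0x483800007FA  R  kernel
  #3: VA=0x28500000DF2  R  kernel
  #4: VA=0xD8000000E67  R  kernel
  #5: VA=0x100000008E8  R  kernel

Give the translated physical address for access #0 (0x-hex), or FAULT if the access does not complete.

Trace:
#0 VA=0xB8301A09F9A (r,kernel):
  L0: frame=0x14 idx=23 entry=0x15007 [P=1 RW=1 US=1 PS=0]
  L1: frame=0x15 idx=12 entry=0x16007 [P=1 RW=1 US=1 PS=0]
  L2: frame=0x16 idx=13 entry=0x19007 [P=1 RW=1 US=1 PS=0]
  L3: frame=0x19 idx=9 entry=0x1C007 [P=1 RW=1 US=1 PS=0]
  ⇒ phys 0x1CF9A  [4 reads]
#1 VA=0x100000008E8 (r,kernel):
  L0: frame=0x14 idx=2 entry=0x1D087 [P=1 RW=1 US=1 PS=1]
  ⇒ phys 0x1D8E8 (huge @L0)  [1 reads]
#2 VA=0x483800007FA (r,kernel):
  L0: frame=0x14 idx=9 entry=0x1E007 [P=1 RW=1 US=1 PS=0]
  L1: frame=0x1E idx=14 entry=0x59002 [P=0 RW=1 US=0 PS=0]
  ⇒ fault: PAGE_NOT_PRESENT  — 2 lookups
#3 VA=0x28500000DF2 (r,kernel):
  L0: frame=0x14 idx=5 entry=0x20007 [P=1 RW=1 US=1 PS=0]
  L1: frame=0x20 idx=20 entry=0x24087 [P=1 RW=1 US=1 PS=1]
  ⇒ phys 0x24DF2 (huge @L1)  [2 reads]
#4 VA=0xD8000000E67 (r,kernel):
  L0: frame=0x14 idx=27 entry=0x26087 [P=1 RW=1 US=1 PS=1]
  ⇒ phys 0x26E67 (huge @L0)  [1 reads]
#5 VA=0x100000008E8 (r,kernel):
  TLB hit vpn=0x10000000 → PA=0x1D8E8

Access #0 PA: 0x1CF9A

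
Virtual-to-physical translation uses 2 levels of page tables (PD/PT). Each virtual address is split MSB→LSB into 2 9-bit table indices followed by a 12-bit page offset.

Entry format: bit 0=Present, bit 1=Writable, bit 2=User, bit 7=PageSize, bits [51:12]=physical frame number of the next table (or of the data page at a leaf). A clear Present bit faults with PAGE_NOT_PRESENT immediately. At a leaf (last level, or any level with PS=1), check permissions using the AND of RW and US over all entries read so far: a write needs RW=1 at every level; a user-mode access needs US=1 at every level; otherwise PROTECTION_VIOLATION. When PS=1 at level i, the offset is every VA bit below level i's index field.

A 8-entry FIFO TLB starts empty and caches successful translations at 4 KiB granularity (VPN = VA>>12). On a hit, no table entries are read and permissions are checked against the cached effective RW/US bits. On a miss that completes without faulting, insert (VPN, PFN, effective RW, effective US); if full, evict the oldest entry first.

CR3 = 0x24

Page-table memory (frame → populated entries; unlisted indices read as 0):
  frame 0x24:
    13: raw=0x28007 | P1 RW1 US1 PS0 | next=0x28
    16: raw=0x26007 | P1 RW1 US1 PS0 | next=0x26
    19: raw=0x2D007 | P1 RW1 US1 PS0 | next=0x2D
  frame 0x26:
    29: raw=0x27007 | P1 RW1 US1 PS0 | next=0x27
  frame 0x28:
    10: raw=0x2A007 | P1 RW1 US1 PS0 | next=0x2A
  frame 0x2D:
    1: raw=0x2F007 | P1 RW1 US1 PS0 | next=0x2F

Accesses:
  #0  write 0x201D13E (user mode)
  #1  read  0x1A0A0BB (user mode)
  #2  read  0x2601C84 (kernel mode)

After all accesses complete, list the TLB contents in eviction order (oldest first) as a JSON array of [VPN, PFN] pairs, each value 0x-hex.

Trace:
#0 VA=0x201D13E (w,user):
  L0 @0x24[16] → 0x26007  P=1,RW=1,US=1,PS=0
  L1 @0x26[29] → 0x27007  P=1,RW=1,US=1,PS=0
  → PA=0x2713E  (2 entries read)
#1 VA=0x1A0A0BB (r,user):
  L0 @0x24[13] → 0x28007  P=1,RW=1,US=1,PS=0
  L1 @0x28[10] → 0x2A007  P=1,RW=1,US=1,PS=0
  → PA=0x2A0BB  (2 entries read)
#2 VA=0x2601C84 (r,kernel):
  L0 @0x24[19] → 0x2D007  P=1,RW=1,US=1,PS=0
  L1 @0x2D[1] → 0x2F007  P=1,RW=1,US=1,PS=0
  → PA=0x2FC84  (2 entries read)

TLB: [["0x201D", "0x27"], ["0x1A0A", "0x2A"], ["0x2601", "0x2F"]]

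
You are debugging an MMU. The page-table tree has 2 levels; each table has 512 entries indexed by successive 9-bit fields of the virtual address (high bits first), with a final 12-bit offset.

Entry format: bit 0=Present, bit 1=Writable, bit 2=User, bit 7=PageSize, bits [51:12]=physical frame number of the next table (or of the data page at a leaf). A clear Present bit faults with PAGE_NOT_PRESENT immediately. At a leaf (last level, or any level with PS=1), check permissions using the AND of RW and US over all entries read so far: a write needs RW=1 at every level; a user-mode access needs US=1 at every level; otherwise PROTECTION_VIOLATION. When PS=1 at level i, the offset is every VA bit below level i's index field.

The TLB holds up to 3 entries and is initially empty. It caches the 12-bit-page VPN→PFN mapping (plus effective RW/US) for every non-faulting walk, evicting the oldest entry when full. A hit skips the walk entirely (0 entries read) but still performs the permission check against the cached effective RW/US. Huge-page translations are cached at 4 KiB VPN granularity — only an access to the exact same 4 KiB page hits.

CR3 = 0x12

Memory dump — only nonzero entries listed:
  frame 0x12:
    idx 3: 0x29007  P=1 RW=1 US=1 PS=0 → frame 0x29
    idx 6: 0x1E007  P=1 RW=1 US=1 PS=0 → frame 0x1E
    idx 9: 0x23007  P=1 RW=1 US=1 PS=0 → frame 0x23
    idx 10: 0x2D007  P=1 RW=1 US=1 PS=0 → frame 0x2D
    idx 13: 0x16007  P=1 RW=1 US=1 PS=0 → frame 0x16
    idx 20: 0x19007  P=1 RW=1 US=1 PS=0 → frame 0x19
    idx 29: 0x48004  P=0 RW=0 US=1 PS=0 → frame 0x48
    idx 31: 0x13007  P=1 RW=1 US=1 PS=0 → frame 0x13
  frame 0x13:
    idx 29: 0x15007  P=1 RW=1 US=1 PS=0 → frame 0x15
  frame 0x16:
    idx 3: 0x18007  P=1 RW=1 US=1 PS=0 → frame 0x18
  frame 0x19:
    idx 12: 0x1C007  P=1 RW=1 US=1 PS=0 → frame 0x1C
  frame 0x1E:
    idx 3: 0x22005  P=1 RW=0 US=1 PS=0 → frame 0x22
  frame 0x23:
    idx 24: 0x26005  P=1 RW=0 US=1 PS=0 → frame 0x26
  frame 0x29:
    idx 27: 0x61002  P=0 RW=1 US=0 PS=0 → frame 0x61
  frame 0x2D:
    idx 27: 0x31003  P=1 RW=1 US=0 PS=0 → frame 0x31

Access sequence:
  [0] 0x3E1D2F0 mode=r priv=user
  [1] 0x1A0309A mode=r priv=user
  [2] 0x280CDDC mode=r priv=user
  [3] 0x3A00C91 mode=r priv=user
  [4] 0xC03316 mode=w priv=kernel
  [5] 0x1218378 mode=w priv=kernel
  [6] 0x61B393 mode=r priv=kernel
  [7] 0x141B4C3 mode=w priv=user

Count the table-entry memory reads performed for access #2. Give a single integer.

Per-access translation:
#0 VA=0x3E1D2F0 (r,user):
  lvl0: tbl 0x12, slot 31 ⇒ 0x13007 (P1/RW1/US1/PS0)
  lvl1: tbl 0x13, slot 29 ⇒ 0x15007 (P1/RW1/US1/PS0)
  ✓ 0x152F0  — 2 lookups
#1 VA=0x1A0309A (r,user):
  lvl0: tbl 0x12, slot 13 ⇒ 0x16007 (P1/RW1/US1/PS0)
  lvl1: tbl 0x16, slot 3 ⇒ 0x18007 (P1/RW1/US1/PS0)
  ✓ 0x1809A  — 2 lookups
#2 VA=0x280CDDC (r,user):
  lvl0: tbl 0x12, slot 20 ⇒ 0x19007 (P1/RW1/US1/PS0)
  lvl1: tbl 0x19, slot 12 ⇒ 0x1C007 (P1/RW1/US1/PS0)
  ✓ 0x1CDDC  — 2 lookups
#3 VA=0x3A00C91 (r,user):
  lvl0: tbl 0x12, slot 29 ⇒ 0x48004 (P0/RW0/US1/PS0)
  ⇒ fault: PAGE_NOT_PRESENT  — 1 lookups
#4 VA=0xC03316 (w,kernel):
  lvl0: tbl 0x12, slot 6 ⇒ 0x1E007 (P1/RW1/US1/PS0)
  lvl1: tbl 0x1E, slot 3 ⇒ 0x22005 (P1/RW0/US1/PS0)
  ⇒ fault: PROTECTION_VIOLATION  — 2 lookups
#5 VA=0x1218378 (w,kernel):
  lvl0: tbl 0x12, slot 9 ⇒ 0x23007 (P1/RW1/US1/PS0)
  lvl1: tbl 0x23, slot 24 ⇒ 0x26005 (P1/RW0/US1/PS0)
  ⇒ fault: PROTECTION_VIOLATION  — 2 lookups
#6 VA=0x61B393 (r,kernel):
  lvl0: tbl 0x12, slot 3 ⇒ 0x29007 (P1/RW1/US1/PS0)
  lvl1: tbl 0x29, slot 27 ⇒ 0x61002 (P0/RW1/US0/PS0)
  ⇒ fault: PAGE_NOT_PRESENT  — 2 lookups
#7 VA=0x141B4C3 (w,user):
  lvl0: tbl 0x12, slot 10 ⇒ 0x2D007 (P1/RW1/US1/PS0)
  lvl1: tbl 0x2D, slot 27 ⇒ 0x31003 (P1/RW1/US0/PS0)
  ⇒ fault: PROTECTION_VIOLATION  — 2 lookups

Entries read for #2: 2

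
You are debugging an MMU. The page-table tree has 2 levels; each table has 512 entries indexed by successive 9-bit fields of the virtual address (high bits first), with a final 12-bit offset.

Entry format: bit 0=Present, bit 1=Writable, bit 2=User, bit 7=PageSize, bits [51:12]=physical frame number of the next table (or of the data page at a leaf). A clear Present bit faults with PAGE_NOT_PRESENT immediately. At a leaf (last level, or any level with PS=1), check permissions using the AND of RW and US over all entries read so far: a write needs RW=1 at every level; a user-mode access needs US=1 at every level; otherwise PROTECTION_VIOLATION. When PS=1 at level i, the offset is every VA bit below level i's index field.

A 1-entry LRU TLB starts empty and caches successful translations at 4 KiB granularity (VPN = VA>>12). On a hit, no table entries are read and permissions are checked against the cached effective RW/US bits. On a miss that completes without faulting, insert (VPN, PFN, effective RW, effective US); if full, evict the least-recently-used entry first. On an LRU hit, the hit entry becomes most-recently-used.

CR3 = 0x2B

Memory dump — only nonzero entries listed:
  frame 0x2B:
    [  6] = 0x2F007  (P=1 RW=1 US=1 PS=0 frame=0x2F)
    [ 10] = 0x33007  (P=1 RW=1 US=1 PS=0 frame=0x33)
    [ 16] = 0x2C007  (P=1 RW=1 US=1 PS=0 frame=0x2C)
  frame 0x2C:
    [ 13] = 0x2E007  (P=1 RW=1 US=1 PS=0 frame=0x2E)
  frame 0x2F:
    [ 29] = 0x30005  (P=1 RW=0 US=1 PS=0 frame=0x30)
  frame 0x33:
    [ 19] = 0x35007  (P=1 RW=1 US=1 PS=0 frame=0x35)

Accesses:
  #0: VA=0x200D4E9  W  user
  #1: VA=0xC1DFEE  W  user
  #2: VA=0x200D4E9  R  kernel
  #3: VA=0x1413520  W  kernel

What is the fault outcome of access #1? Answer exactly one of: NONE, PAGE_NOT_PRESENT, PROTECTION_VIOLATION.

Walk each access:
#0 VA=0x200D4E9 (w,user):
  L0: frame=0x2B idx=16 entry=0x2C007 [P=1 RW=1 US=1 PS=0]
  L1: frame=0x2C idx=13 entry=0x2E007 [P=1 RW=1 US=1 PS=0]
  → PA=0x2E4E9  (2 entries read)
#1 VA=0xC1DFEE (w,user):
  L0: frame=0x2B idx=6 entry=0x2F007 [P=1 RW=1 US=1 PS=0]
  L1: frame=0x2F idx=29 entry=0x30005 [P=1 RW=0 US=1 PS=0]
  ⇒ fault: PROTECTION_VIOLATION  — 2 lookups
#2 VA=0x200D4E9 (r,kernel):
  TLB hit vpn=0x200D → PA=0x2E4E9
#3 VA=0x1413520 (w,kernel):
  L0: frame=0x2B idx=10 entry=0x33007 [P=1 RW=1 US=1 PS=0]
  L1: frame=0x33 idx=19 entry=0x35007 [P=1 RW=1 US=1 PS=0]
  → PA=0x35520  (2 entries read)

Access #1 fault: PROTECTION_VIOLATION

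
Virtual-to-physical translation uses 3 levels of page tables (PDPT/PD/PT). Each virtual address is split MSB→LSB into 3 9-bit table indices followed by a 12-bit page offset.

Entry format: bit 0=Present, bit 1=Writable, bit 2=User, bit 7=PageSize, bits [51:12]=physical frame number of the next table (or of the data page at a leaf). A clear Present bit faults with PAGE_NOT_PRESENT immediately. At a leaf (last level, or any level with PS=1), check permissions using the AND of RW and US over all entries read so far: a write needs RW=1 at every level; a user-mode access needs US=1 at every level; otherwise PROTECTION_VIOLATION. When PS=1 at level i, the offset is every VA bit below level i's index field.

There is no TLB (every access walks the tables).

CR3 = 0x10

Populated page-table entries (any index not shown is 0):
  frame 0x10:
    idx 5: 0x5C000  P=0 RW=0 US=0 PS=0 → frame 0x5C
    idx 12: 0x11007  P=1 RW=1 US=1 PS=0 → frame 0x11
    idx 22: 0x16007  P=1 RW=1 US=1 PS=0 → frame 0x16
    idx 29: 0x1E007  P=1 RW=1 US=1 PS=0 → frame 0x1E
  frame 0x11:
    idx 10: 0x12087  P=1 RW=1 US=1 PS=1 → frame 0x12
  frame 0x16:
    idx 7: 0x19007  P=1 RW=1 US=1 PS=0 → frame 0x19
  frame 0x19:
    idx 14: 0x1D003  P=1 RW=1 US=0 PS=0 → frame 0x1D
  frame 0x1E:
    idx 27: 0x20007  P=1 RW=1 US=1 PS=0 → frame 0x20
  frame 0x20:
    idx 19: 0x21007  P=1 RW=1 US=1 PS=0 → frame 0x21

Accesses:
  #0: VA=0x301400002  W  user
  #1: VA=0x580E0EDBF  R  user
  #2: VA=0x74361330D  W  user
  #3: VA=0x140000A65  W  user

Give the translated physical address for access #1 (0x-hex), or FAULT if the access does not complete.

Per-access translation:
#0 VA=0x301400002 (w,user):
  lvl0: tbl 0x10, slot 12 ⇒ 0x11007 (P1/RW1/US1/PS0)
  lvl1: tbl 0x11, slot 10 ⇒ 0x12087 (P1/RW1/US1/PS1)
  ✓ 0x12002 (huge @L1)  — 2 lookups
#1 VA=0x580E0EDBF (r,user):
  lvl0: tbl 0x10, slot 22 ⇒ 0x16007 (P1/RW1/US1/PS0)
  lvl1: tbl 0x16, slot 7 ⇒ 0x19007 (P1/RW1/US1/PS0)
  lvl2: tbl 0x19, slot 14 ⇒ 0x1D003 (P1/RW1/US0/PS0)
  → PROTECTION_VIOLATION  (3 entries read)
#2 VA=0x74361330D (w,user):
  lvl0: tbl 0x10, slot 29 ⇒ 0x1E007 (P1/RW1/US1/PS0)
  lvl1: tbl 0x1E, slot 27 ⇒ 0x20007 (P1/RW1/US1/PS0)
  lvl2: tbl 0x20, slot 19 ⇒ 0x21007 (P1/RW1/US1/PS0)
  ✓ 0x2130D  — 3 lookups
#3 VA=0x140000A65 (w,user):
  lvl0: tbl 0x10, slot 5 ⇒ 0x5C000 (P0/RW0/US0/PS0)
  → PAGE_NOT_PRESENT  (1 entries read)

Access #1 PA: FAULT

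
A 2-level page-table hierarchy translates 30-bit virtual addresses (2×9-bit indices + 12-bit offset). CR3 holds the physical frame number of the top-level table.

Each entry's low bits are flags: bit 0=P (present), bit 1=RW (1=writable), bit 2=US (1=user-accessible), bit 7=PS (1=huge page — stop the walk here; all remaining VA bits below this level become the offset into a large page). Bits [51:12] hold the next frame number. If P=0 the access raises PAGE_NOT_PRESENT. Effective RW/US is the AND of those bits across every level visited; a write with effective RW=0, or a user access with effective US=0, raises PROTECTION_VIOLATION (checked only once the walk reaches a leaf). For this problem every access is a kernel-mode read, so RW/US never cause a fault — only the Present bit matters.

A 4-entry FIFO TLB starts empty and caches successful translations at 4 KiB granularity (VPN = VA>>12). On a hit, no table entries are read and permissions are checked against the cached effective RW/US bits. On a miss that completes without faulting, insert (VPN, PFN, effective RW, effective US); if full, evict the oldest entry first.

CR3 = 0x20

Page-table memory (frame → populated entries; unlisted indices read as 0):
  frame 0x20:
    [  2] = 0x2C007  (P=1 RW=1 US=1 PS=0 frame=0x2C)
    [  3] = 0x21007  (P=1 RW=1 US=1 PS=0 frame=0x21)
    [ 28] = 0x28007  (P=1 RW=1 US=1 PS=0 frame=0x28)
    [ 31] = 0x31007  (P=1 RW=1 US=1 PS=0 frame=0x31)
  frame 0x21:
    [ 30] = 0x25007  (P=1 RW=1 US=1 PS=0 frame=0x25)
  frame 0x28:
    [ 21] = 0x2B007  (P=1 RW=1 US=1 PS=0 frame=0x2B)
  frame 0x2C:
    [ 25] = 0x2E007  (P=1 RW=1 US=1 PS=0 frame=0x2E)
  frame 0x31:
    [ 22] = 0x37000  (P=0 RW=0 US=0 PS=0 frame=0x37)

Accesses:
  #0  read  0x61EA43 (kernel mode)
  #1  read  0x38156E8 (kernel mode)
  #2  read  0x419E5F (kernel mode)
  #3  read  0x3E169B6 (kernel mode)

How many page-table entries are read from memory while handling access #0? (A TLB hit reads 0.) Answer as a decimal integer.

Per-access translation:
#0 VA=0x61EA43 (r,kernel):
  [0] read 0x20 idx=3: raw=0x21007 flags P=1 W=1 U=1 S=0
  [1] read 0x21 idx=30: raw=0x25007 flags P=1 W=1 U=1 S=0
  → PA=0x25A43  (2 entries read)
#1 VA=0x38156E8 (r,kernel):
  [0] read 0x20 idx=28: raw=0x28007 flags P=1 W=1 U=1 S=0
  [1] read 0x28 idx=21: raw=0x2B007 flags P=1 W=1 U=1 S=0
  → PA=0x2B6E8  (2 entries read)
#2 VA=0x419E5F (r,kernel):
  [0] read 0x20 idx=2: raw=0x2C007 flags P=1 W=1 U=1 S=0
  [1] read 0x2C idx=25: raw=0x2E007 flags P=1 W=1 U=1 S=0
  → PA=0x2EE5F  (2 entries read)
#3 VA=0x3E169B6 (r,kernel):
  [0] read 0x20 idx=31: raw=0x31007 flags P=1 W=1 U=1 S=0
  [1] read 0x31 idx=22: raw=0x37000 flags P=0 W=0 U=0 S=0
  → PAGE_NOT_PRESENT  (2 entries read)

Entries read for #0: 2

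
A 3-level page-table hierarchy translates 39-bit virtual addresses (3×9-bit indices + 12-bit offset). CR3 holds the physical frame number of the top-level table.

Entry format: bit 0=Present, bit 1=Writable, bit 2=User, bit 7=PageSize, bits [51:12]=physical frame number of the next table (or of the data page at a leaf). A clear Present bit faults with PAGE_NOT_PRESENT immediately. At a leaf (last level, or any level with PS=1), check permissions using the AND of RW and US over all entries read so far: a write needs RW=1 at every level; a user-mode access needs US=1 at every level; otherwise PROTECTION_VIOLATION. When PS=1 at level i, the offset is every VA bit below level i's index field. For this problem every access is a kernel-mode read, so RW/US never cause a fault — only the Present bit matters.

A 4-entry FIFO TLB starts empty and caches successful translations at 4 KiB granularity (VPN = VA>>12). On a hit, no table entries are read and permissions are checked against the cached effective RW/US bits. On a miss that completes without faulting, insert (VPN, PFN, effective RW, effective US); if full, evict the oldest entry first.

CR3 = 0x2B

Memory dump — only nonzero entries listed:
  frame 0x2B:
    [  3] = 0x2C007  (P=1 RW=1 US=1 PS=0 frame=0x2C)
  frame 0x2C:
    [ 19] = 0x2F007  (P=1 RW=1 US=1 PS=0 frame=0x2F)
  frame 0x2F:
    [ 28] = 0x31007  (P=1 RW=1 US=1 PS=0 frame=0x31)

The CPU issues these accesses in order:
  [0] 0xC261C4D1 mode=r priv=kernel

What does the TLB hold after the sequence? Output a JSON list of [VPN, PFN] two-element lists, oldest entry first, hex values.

Trace:
#0 VA=0xC261C4D1 (r,kernel):
  [0] read 0x2B idx=3: raw=0x2C007 flags P=1 W=1 U=1 S=0
  [1] read 0x2C idx=19: raw=0x2F007 flags P=1 W=1 U=1 S=0
  [2] read 0x2F idx=28: raw=0x31007 flags P=1 W=1 U=1 S=0
  ⇒ phys 0x314D1  [3 reads]

TLB: [["0xC261C", "0x31"]]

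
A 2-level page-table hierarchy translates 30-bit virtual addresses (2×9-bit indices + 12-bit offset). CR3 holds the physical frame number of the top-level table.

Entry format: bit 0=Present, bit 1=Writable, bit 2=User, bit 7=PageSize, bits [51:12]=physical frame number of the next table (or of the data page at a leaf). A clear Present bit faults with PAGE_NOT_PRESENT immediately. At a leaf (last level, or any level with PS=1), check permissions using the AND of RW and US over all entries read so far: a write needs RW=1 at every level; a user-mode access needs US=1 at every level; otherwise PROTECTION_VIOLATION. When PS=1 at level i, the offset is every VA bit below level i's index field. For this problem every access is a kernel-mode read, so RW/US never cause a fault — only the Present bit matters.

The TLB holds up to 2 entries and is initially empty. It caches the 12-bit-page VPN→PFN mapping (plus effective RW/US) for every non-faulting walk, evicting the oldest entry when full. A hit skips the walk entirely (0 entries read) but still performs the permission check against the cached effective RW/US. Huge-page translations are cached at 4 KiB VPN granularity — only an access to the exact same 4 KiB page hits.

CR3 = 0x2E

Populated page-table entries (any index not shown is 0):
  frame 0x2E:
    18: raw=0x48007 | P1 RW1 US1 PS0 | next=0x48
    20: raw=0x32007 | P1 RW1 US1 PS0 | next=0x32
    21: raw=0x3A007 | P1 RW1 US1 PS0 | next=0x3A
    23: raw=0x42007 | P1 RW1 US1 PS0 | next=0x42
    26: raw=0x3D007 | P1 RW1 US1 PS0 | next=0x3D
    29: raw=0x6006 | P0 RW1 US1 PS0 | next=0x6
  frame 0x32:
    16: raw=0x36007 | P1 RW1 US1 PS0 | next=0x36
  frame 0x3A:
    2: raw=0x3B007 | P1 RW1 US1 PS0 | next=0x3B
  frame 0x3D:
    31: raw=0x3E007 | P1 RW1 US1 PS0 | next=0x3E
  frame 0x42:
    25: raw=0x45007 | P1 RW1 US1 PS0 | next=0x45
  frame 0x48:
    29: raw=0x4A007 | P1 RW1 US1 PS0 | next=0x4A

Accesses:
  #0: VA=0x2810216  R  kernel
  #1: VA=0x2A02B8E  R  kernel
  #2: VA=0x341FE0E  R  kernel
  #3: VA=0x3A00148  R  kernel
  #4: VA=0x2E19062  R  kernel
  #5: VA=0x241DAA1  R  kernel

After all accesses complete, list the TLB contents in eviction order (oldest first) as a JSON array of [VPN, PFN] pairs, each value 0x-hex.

Trace:
#0 VA=0x2810216 (r,kernel):
  L0: frame=0x2E idx=20 entry=0x32007 [P=1 RW=1 US=1 PS=0]
  L1: frame=0x32 idx=16 entry=0x36007 [P=1 RW=1 US=1 PS=0]
  ⇒ phys 0x36216  [2 reads]
#1 VA=0x2A02B8E (r,kernel):
  L0: frame=0x2E idx=21 entry=0x3A007 [P=1 RW=1 US=1 PS=0]
  L1: frame=0x3A idx=2 entry=0x3B007 [P=1 RW=1 US=1 PS=0]
  ⇒ phys 0x3BB8E  [2 reads]
#2 VA=0x341FE0E (r,kernel):
  L0: frame=0x2E idx=26 entry=0x3D007 [P=1 RW=1 US=1 PS=0]
  L1: frame=0x3D idx=31 entry=0x3E007 [P=1 RW=1 US=1 PS=0]
  ⇒ phys 0x3EE0E  [2 reads]
#3 VA=0x3A00148 (r,kernel):
  L0: frame=0x2E idx=29 entry=0x6006 [P=0 RW=1 US=1 PS=0]
  ✗ PAGE_NOT_PRESENT  [1 reads]
#4 VA=0x2E19062 (r,kernel):
  L0: frame=0x2E idx=23 entry=0x42007 [P=1 RW=1 US=1 PS=0]
  L1: frame=0x42 idx=25 entry=0x45007 [P=1 RW=1 US=1 PS=0]
  ⇒ phys 0x45062  [2 reads]
#5 VA=0x241DAA1 (r,kernel):
  L0: frame=0x2E idx=18 entry=0x48007 [P=1 RW=1 US=1 PS=0]
  L1: frame=0x48 idx=29 entry=0x4A007 [P=1 RW=1 US=1 PS=0]
  ⇒ phys 0x4AAA1  [2 reads]

TLB: [["0x2E19", "0x45"], ["0x241D", "0x4A"]]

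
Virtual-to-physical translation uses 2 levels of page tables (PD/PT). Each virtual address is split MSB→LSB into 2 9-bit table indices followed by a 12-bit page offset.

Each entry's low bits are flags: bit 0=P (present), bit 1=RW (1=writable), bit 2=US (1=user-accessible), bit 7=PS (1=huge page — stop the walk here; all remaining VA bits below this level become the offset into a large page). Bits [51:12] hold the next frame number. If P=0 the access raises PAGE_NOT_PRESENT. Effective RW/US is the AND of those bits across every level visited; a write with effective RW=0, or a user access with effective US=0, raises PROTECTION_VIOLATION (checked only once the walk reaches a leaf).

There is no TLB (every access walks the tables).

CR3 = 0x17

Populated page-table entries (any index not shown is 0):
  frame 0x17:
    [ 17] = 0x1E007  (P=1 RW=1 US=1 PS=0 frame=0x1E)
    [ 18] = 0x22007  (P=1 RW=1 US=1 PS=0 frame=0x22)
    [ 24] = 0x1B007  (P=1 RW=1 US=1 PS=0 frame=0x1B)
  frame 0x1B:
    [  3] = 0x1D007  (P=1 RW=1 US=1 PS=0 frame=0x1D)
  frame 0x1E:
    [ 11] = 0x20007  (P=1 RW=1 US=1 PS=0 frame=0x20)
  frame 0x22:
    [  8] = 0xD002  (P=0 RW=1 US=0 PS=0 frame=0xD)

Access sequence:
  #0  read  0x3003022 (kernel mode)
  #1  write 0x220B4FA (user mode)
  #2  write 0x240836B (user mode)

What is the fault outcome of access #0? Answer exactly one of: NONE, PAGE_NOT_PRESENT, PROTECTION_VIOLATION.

Trace:
#0 VA=0x3003022 (r,kernel):
  lvl0: tbl 0x17, slot 24 ⇒ 0x1B007 (P1/RW1/US1/PS0)
  lvl1: tbl 0x1B, slot 3 ⇒ 0x1D007 (P1/RW1/US1/PS0)
  ⇒ phys 0x1D022  [2 reads]
#1 VA=0x220B4FA (w,user):
  lvl0: tbl 0x17, slot 17 ⇒ 0x1E007 (P1/RW1/US1/PS0)
  lvl1: tbl 0x1E, slot 11 ⇒ 0x20007 (P1/RW1/US1/PS0)
  ⇒ phys 0x204FA  [2 reads]
#2 VA=0x240836B (w,user):
  lvl0: tbl 0x17, slot 18 ⇒ 0x22007 (P1/RW1/US1/PS0)
  lvl1: tbl 0x22, slot 8 ⇒ 0xD002 (P0/RW1/US0/PS0)
  ✗ PAGE_NOT_PRESENT  [2 reads]

Access #0 fault: NONE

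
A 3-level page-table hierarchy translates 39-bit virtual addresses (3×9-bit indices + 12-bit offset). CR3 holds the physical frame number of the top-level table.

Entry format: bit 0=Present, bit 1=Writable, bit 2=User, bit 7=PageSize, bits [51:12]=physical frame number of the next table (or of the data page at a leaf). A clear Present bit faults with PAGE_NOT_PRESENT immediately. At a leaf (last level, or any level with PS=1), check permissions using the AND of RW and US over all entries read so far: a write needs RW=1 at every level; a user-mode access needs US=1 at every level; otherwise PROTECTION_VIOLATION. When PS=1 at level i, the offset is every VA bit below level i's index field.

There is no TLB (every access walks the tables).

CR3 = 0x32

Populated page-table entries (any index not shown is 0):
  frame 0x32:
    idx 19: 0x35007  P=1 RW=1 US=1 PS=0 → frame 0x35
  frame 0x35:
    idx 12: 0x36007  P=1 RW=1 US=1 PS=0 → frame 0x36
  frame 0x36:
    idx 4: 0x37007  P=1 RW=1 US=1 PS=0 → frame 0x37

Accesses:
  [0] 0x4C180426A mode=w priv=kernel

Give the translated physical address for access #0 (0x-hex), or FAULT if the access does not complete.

Walk each access:
#0 VA=0x4C180426A (w,kernel):
  [0] read 0x32 idx=19: raw=0x35007 flags P=1 W=1 U=1 S=0
  [1] read 0x35 idx=12: raw=0x36007 flags P=1 W=1 U=1 S=0
  [2] read 0x36 idx=4: raw=0x37007 flags P=1 W=1 U=1 S=0
  ✓ 0x3726A  — 3 lookups

Access #0 PA: 0x3726A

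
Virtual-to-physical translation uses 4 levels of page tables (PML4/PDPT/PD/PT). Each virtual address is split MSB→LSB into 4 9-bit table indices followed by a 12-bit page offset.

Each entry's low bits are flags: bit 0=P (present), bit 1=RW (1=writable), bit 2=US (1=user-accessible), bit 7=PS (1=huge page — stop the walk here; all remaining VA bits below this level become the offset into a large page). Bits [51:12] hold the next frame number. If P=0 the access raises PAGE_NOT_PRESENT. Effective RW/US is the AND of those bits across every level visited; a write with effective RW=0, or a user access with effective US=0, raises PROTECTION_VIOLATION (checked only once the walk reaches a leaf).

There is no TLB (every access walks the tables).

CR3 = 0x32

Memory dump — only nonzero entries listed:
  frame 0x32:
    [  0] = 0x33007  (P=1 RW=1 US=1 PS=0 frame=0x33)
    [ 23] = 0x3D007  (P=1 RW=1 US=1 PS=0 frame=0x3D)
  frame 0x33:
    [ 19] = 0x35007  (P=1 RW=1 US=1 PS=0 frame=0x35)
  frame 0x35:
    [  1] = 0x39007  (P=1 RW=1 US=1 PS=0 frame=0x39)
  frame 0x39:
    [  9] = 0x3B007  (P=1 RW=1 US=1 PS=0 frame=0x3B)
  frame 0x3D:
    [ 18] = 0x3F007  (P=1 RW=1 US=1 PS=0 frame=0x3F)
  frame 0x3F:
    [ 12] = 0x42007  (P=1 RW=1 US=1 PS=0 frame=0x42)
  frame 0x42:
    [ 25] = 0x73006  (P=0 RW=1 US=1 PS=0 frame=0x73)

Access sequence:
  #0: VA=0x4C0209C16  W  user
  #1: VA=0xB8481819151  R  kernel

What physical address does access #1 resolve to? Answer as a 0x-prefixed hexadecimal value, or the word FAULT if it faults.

Trace:
#0 VA=0x4C0209C16 (w,user):
  L0 @0x32[0] → 0x33007  P=1,RW=1,US=1,PS=0
  L1 @0x33[19] → 0x35007  P=1,RW=1,US=1,PS=0
  L2 @0x35[1] → 0x39007  P=1,RW=1,US=1,PS=0
  L3 @0x39[9] → 0x3B007  P=1,RW=1,US=1,PS=0
  ✓ 0x3BC16  — 4 lookups
#1 VA=0xB8481819151 (r,kernel):
  L0 @0x32[23] → 0x3D007  P=1,RW=1,US=1,PS=0
  L1 @0x3D[18] → 0x3F007  P=1,RW=1,US=1,PS=0
  L2 @0x3F[12] → 0x42007  P=1,RW=1,US=1,PS=0
  L3 @0x42[25] → 0x73006  P=0,RW=1,US=1,PS=0
  → PAGE_NOT_PRESENT  (4 entries read)

Access #1 PA: FAULT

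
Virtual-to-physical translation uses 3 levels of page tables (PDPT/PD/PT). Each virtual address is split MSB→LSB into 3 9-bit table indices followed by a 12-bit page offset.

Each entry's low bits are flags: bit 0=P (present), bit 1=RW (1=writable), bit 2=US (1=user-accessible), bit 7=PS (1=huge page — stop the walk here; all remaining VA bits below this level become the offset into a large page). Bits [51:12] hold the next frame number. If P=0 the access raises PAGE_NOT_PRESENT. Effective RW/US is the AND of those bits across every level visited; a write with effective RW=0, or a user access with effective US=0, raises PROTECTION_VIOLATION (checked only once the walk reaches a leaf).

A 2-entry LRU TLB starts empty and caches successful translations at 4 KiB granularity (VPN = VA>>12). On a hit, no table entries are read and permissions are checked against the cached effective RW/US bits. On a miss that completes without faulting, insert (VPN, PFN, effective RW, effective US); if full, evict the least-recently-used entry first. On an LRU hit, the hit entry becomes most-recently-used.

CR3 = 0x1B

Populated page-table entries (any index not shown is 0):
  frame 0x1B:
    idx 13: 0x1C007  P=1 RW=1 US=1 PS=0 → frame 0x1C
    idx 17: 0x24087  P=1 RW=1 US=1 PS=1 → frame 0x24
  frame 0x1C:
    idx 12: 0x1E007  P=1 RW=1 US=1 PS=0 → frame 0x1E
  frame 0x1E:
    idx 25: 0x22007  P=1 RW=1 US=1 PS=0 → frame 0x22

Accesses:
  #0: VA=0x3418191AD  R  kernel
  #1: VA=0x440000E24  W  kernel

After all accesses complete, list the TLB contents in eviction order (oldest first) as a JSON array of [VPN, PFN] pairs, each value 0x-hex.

Walk each access:
#0 VA=0x3418191AD (r,kernel):
  L0: frame=0x1B idx=13 entry=0x1C007 [P=1 RW=1 US=1 PS=0]
  L1: frame=0x1C idx=12 entry=0x1E007 [P=1 RW=1 US=1 PS=0]
  L2: frame=0x1E idx=25 entry=0x22007 [P=1 RW=1 US=1 PS=0]
  → PA=0x221AD  (3 entries read)
#1 VA=0x440000E24 (w,kernel):
  L0: frame=0x1B idx=17 entry=0x24087 [P=1 RW=1 US=1 PS=1]
  → PA=0x24E24 (huge @L0)  (1 entries read)

TLB: [["0x341819", "0x22"], ["0x440000", "0x24"]]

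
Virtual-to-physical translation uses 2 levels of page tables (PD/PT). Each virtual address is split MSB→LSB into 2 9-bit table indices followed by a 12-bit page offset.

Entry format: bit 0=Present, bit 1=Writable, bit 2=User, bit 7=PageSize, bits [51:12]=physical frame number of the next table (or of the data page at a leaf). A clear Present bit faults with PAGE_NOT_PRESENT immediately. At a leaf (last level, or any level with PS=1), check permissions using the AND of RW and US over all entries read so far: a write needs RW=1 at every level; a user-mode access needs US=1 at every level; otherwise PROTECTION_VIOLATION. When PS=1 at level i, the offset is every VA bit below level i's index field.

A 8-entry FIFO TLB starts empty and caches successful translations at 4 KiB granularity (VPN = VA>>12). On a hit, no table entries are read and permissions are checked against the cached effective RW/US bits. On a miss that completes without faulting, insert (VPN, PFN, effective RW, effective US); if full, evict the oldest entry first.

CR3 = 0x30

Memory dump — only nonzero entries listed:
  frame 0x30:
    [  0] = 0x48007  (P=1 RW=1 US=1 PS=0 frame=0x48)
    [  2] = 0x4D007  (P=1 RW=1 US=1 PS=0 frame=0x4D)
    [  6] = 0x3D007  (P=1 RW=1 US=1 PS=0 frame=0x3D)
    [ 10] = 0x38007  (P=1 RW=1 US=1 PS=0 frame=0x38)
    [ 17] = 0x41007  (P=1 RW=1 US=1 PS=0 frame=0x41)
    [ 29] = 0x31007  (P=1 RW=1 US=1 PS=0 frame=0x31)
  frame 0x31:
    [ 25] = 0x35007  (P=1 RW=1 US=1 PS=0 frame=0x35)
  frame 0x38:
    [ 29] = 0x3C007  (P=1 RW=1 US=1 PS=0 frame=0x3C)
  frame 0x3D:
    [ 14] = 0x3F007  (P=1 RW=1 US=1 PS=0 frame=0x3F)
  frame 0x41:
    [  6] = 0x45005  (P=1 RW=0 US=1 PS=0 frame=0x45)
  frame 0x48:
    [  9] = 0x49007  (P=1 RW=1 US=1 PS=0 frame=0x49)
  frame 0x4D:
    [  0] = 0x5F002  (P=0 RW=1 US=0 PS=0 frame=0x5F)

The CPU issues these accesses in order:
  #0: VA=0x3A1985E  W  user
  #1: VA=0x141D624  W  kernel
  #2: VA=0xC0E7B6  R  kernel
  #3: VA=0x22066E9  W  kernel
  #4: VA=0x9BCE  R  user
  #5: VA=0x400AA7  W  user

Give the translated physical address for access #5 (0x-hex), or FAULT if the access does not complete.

Walk each access:
#0 VA=0x3A1985E (w,user):
  [0] read 0x30 idx=29: raw=0x31007 flags P=1 W=1 U=1 S=0
  [1] read 0x31 idx=25: raw=0x35007 flags P=1 W=1 U=1 S=0
  ✓ 0x3585E  — 2 lookups
#1 VA=0x141D624 (w,kernel):
  [0] read 0x30 idx=10: raw=0x38007 flags P=1 W=1 U=1 S=0
  [1] read 0x38 idx=29: raw=0x3C007 flags P=1 W=1 U=1 S=0
  ✓ 0x3C624  — 2 lookups
#2 VA=0xC0E7B6 (r,kernel):
  [0] read 0x30 idx=6: raw=0x3D007 flags P=1 W=1 U=1 S=0
  [1] read 0x3D idx=14: raw=0x3F007 flags P=1 W=1 U=1 S=0
  ✓ 0x3F7B6  — 2 lookups
#3 VA=0x22066E9 (w,kernel):
  [0] read 0x30 idx=17: raw=0x41007 flags P=1 W=1 U=1 S=0
  [1] read 0x41 idx=6: raw=0x45005 flags P=1 W=0 U=1 S=0
  → PROTECTION_VIOLATION  (2 entries read)
#4 VA=0x9BCE (r,user):
  [0] read 0x30 idx=0: raw=0x48007 flags P=1 W=1 U=1 S=0
  [1] read 0x48 idx=9: raw=0x49007 flags P=1 W=1 U=1 S=0
  ✓ 0x49BCE  — 2 lookups
#5 VA=0x400AA7 (w,user):
  [0] read 0x30 idx=2: raw=0x4D007 flags P=1 W=1 U=1 S=0
  [1] read 0x4D idx=0: raw=0x5F002 flags P=0 W=1 U=0 S=0
  → PAGE_NOT_PRESENT  (2 entries read)

Access #5 PA: FAULT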